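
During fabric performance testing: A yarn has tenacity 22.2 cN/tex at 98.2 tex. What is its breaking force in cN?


Formula: Breaking force = Tenacity * Linear density
F = 22.2 cN/tex * 98.2 tex
F = 2180.04 cN

2180.04 cN


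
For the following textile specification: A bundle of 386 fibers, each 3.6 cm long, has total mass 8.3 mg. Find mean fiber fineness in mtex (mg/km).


Formula: fineness (mtex) = mass (mg) / total length (km) = (mass_mg / total_length_m) * 1000
Step 1: Convert fiber length: 3.6 cm = 0.036 m
Step 2: Total fiber length = 386 * 0.036 = 13.896 m
Step 3: Linear density = 8.3 mg / 13.896 m = 0.5973 mg/m
Step 4: fineness = 0.5973 * 1000 = 597.3 mtex

597.3 mtex


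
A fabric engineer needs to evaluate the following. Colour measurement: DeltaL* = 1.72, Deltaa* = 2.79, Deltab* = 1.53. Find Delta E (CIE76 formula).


Formula: Delta E = sqrt(dL*^2 + da*^2 + db*^2)
Step 1: dL*^2 = 1.72^2 = 2.9584
Step 2: da*^2 = 2.79^2 = 7.7841
Step 3: db*^2 = 1.53^2 = 2.3409
Step 4: Sum = 2.9584 + 7.7841 + 2.3409 = 13.0834
Step 5: Delta E = sqrt(13.0834) = 3.62

3.62 Delta E


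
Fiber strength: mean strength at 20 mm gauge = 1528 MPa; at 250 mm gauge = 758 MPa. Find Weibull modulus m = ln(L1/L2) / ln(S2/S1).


Formula: m = ln(L1/L2) / ln(S2/S1)
Step 1: ln(L1/L2) = ln(20/250) = -2.52573
Step 2: S2/S1 = 758/1528 = 0.49607
Step 3: ln(S2/S1) = ln(0.49607) = -0.70104
Step 4: m = -2.52573 / -0.70104 = 3.60

3.60 (Weibull m)


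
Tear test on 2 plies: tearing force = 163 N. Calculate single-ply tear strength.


Formula: Per-ply strength = Total force / Number of plies
Per-ply = 163 N / 2
Per-ply = 81.5 N

81.5 N


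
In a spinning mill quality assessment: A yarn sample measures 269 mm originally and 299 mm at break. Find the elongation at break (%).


Formula: Elongation (%) = ((L_break - L0) / L0) * 100
Step 1: Extension = 299 - 269 = 30 mm
Step 2: Elongation = (30 / 269) * 100
Step 3: Elongation = 0.111524 * 100 = 11.1524% ≈ 11.2%

11.2%


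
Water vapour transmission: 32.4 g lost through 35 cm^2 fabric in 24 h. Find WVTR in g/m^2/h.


Formula: WVTR = mass_loss / (area * time)
Step 1: Convert area: 35 cm^2 = 0.0035 m^2
Step 2: WVTR = 32.4 g / (0.0035 m^2 * 24 h)
Step 3: WVTR = 32.4 / 0.084 = 385.7 g/m^2/h

385.7 g/m^2/h


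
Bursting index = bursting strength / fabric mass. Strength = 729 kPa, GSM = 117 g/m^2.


Formula: Bursting Index = Bursting Strength / Fabric GSM
BI = 729 kPa / 117 g/m^2
BI = 6.231 kPa/(g/m^2)

6.231 kPa/(g/m^2)


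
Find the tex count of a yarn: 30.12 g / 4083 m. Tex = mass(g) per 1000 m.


Formula: Tex = (mass_g / length_m) * 1000
Substituting: Tex = (30.12 / 4083) * 1000
Intermediate: 30.12 / 4083 = 0.00737693 g/m
Tex = 0.00737693 * 1000 = 7.38 tex

7.38 tex


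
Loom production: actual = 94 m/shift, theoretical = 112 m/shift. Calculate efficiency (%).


Formula: Efficiency% = (Actual output / Theoretical output) * 100
Efficiency% = (94 / 112) * 100
Efficiency% = 0.839286 * 100 = 83.9286% ≈ 83.9%

83.9%


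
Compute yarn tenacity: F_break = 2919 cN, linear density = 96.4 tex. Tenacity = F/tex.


Formula: Tenacity = Breaking force / Linear density
Tenacity = 2919 cN / 96.4 tex
Tenacity = 30.28 cN/tex

30.28 cN/tex


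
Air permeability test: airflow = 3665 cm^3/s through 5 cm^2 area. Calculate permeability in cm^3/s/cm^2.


Formula: Air Permeability = Airflow / Test Area
AP = 3665 cm^3/s / 5 cm^2
AP = 733.0 cm^3/s/cm^2

733.0 cm^3/s/cm^2


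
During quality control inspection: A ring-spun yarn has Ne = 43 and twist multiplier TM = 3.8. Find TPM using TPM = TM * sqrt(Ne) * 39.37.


Formula: TPM = TM * sqrt(Ne) * 39.37
Step 1: sqrt(Ne) = sqrt(43) = 6.5574
Step 2: TM * sqrt(Ne) = 3.8 * 6.5574 = 24.9181
Step 3: TPM = 24.9181 * 39.37 = 981 twists/m

981 twists/m


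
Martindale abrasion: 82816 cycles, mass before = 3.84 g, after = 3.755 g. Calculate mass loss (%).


Formula: Mass loss% = ((m_before - m_after) / m_before) * 100
Step 1: Mass loss = 3.84 - 3.755 = 0.085 g
Step 2: Ratio = 0.085 / 3.84 = 0.0221354
Step 3: Mass loss% = 0.0221354 * 100 = 2.21354% ≈ 2.21%

2.21%


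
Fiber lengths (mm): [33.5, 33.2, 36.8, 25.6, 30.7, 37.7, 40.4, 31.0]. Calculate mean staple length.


Formula: Mean = sum of lengths / count
Sum = 33.5 + 33.2 + 36.8 + 25.6 + 30.7 + 37.7 + 40.4 + 31.0
Sum = 268.9 mm
Mean = 268.9 / 8 = 33.61 mm

33.61 mm


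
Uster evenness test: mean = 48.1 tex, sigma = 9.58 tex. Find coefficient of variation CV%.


Formula: CV% = (standard deviation / mean) * 100
Step 1: Ratio = 9.58 / 48.1 = 0.199168
Step 2: CV% = 0.199168 * 100 = 19.9168% ≈ 19.9%

19.9%


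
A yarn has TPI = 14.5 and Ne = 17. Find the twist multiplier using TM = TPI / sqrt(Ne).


Formula: TM = TPI / sqrt(Ne)
Step 1: sqrt(Ne) = sqrt(17) = 4.1231
Step 2: TM = 14.5 / 4.1231 = 3.52

3.52 TM


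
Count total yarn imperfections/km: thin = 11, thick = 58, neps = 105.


Formula: Total = thin places + thick places + neps
Total = 11 + 58 + 105
Total = 174 imperfections/km

174 imperfections/km


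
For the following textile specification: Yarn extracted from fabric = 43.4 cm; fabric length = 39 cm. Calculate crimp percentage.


Formula: Crimp% = ((L_yarn - L_fabric) / L_fabric) * 100
Step 1: Extension = 43.4 - 39 = 4.4 cm
Step 2: Crimp% = (4.4 / 39) * 100
Step 3: Crimp% = 0.112821 * 100 = 11.2821% ≈ 11.3%

11.3%


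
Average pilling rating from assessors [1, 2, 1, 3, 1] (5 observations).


Formula: Mean = sum / count
Sum = 1 + 2 + 1 + 3 + 1 = 8
Mean = 8 / 5 = 1.6

1.6


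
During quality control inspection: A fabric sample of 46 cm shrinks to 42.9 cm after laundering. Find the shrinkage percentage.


Formula: Shrinkage% = ((L_before - L_after) / L_before) * 100
Step 1: Shrinkage = 46 - 42.9 = 3.1 cm
Step 2: Shrinkage% = (3.1 / 46) * 100
Step 3: Shrinkage% = 0.067391 * 100 = 6.7391% ≈ 6.7%

6.7%


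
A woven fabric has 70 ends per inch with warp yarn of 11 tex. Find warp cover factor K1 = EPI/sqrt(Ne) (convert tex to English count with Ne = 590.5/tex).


Formula: K1 = EPI / sqrt(Ne), with Ne = 590.5 / tex_warp
Step 1: Ne = 590.5 / 11 = 53.682
Step 2: sqrt(Ne) = sqrt(53.682) = 7.3268
Step 3: K1 = 70 / 7.3268 = 9.6

9.6


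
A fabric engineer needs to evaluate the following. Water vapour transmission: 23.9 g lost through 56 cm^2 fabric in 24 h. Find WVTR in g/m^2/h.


Formula: WVTR = mass_loss / (area * time)
Step 1: Convert area: 56 cm^2 = 0.0056 m^2
Step 2: WVTR = 23.9 g / (0.0056 m^2 * 24 h)
Step 3: WVTR = 23.9 / 0.1344 = 177.8 g/m^2/h

177.8 g/m^2/h


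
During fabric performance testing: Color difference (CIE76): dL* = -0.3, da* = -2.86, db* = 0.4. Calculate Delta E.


Formula: Delta E = sqrt(dL*^2 + da*^2 + db*^2)
Step 1: dL*^2 = (-0.3)^2 = 0.09
Step 2: da*^2 = (-2.86)^2 = 8.1796
Step 3: db*^2 = 0.4^2 = 0.16
Step 4: Sum = 0.09 + 8.1796 + 0.16 = 8.4296
Step 5: Delta E = sqrt(8.4296) = 2.9

2.9 Delta E


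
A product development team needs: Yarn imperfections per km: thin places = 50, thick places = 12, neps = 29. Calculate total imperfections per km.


Formula: Total = thin places + thick places + neps
Total = 50 + 12 + 29
Total = 91 imperfections/km

91 imperfections/km


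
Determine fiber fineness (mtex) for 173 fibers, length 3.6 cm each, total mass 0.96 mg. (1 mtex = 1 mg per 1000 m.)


Formula: fineness (mtex) = mass (mg) / total length (km) = (mass_mg / total_length_m) * 1000
Step 1: Convert fiber length: 3.6 cm = 0.036 m
Step 2: Total fiber length = 173 * 0.036 = 6.228 m
Step 3: Linear density = 0.96 mg / 6.228 m = 0.1541 mg/m
Step 4: fineness = 0.1541 * 1000 = 154.1 mtex

154.1 mtex


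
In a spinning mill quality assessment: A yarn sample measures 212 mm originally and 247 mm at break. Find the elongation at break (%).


Formula: Elongation (%) = ((L_break - L0) / L0) * 100
Step 1: Extension = 247 - 212 = 35 mm
Step 2: Elongation = (35 / 212) * 100
Step 3: Elongation = 0.165094 * 100 = 16.5094% ≈ 16.5%

16.5%


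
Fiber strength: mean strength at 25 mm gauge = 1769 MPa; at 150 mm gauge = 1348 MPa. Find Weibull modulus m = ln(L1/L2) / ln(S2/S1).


Formula: m = ln(L1/L2) / ln(S2/S1)
Step 1: ln(L1/L2) = ln(25/150) = -1.79176
Step 2: S2/S1 = 1348/1769 = 0.76201
Step 3: ln(S2/S1) = ln(0.76201) = -0.27180
Step 4: m = -1.79176 / -0.27180 = 6.59

6.59 (Weibull m)


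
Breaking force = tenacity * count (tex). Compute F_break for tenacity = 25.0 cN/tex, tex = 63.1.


Formula: Breaking force = Tenacity * Linear density
F = 25.0 cN/tex * 63.1 tex
F = 1577.50 cN

1577.50 cN


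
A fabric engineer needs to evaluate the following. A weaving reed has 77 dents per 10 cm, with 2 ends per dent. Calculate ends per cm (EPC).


Formula: EPC = (dents per 10 cm * ends per dent) / 10
Step 1: Total ends per 10 cm = 77 * 2 = 154
Step 2: EPC = 154 / 10 = 15.4 ends/cm

15.4 ends/cm


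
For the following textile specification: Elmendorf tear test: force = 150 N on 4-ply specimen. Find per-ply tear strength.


Formula: Per-ply strength = Total force / Number of plies
Per-ply = 150 N / 4
Per-ply = 37.5 N

37.5 N


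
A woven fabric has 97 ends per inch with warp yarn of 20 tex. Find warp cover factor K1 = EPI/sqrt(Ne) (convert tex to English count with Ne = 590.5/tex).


Formula: K1 = EPI / sqrt(Ne), with Ne = 590.5 / tex_warp
Step 1: Ne = 590.5 / 20 = 29.525
Step 2: sqrt(Ne) = sqrt(29.525) = 5.4337
Step 3: K1 = 97 / 5.4337 = 17.9

17.9


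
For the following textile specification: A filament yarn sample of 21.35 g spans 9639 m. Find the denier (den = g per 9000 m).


Formula: den = (mass_g / length_m) * 9000
Substituting: den = (21.35 / 9639) * 9000
Intermediate: 21.35 / 9639 = 0.00221496 g/m
den = 0.00221496 * 9000 = 19.9 denier

19.9 denier


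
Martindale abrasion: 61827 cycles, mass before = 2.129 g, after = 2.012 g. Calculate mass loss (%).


Formula: Mass loss% = ((m_before - m_after) / m_before) * 100
Step 1: Mass loss = 2.129 - 2.012 = 0.117 g
Step 2: Ratio = 0.117 / 2.129 = 0.0549554
Step 3: Mass loss% = 0.0549554 * 100 = 5.49554% ≈ 5.50%

5.50%


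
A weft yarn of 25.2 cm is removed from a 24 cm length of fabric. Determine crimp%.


Formula: Crimp% = ((L_yarn - L_fabric) / L_fabric) * 100
Step 1: Extension = 25.2 - 24 = 1.2 cm
Step 2: Crimp% = (1.2 / 24) * 100
Step 3: Crimp% = 0.05 * 100 = 5.0%

5.0%


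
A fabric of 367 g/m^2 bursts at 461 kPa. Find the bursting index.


Formula: Bursting Index = Bursting Strength / Fabric GSM
BI = 461 kPa / 367 g/m^2
BI = 1.256 kPa/(g/m^2)

1.256 kPa/(g/m^2)


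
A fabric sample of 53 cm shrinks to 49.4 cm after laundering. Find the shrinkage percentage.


Formula: Shrinkage% = ((L_before - L_after) / L_before) * 100
Step 1: Shrinkage = 53 - 49.4 = 3.6 cm
Step 2: Shrinkage% = (3.6 / 53) * 100
Step 3: Shrinkage% = 0.067925 * 100 = 6.7925% ≈ 6.8%

6.8%


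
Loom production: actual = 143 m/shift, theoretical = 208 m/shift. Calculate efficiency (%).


Formula: Efficiency% = (Actual output / Theoretical output) * 100
Efficiency% = (143 / 208) * 100
Efficiency% = 0.6875 * 100 = 68.75% ≈ 68.8%

68.8%


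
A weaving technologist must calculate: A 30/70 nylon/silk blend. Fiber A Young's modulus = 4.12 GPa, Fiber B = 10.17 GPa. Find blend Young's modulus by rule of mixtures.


Formula: Blend property = (fraction_A * property_A) + (fraction_B * property_B)
Step 1: Contribution A = 30/100 * 4.12 GPa = 1.236 GPa
Step 2: Contribution B = 70/100 * 10.17 GPa = 7.119 GPa
Step 3: Blend Young's modulus = 1.236 + 7.119 = 8.355 GPa

8.355 GPa


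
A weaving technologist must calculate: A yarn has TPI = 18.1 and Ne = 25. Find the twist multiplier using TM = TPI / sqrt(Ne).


Formula: TM = TPI / sqrt(Ne)
Step 1: sqrt(Ne) = sqrt(25) = 5
Step 2: TM = 18.1 / 5 = 3.62

3.62 TM


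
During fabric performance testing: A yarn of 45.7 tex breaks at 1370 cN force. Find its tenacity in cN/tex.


Formula: Tenacity = Breaking force / Linear density
Tenacity = 1370 cN / 45.7 tex
Tenacity = 29.98 cN/tex

29.98 cN/tex


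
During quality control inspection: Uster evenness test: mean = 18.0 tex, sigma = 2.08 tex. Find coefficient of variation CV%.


Formula: CV% = (standard deviation / mean) * 100
Step 1: Ratio = 2.08 / 18.0 = 0.115556
Step 2: CV% = 0.115556 * 100 = 11.5556% ≈ 11.6%

11.6%


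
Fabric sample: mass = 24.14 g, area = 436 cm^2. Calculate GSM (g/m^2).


Formula: GSM = mass_g / area_m2
Step 1: Convert area: 436 cm^2 = 436 / 10000 = 0.0436 m^2
Step 2: GSM = 24.14 g / 0.0436 m^2 = 553.7 g/m^2

553.7 g/m^2


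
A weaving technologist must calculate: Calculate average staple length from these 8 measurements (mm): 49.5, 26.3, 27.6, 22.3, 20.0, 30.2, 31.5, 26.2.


Formula: Mean = sum of lengths / count
Sum = 49.5 + 26.3 + 27.6 + 22.3 + 20.0 + 30.2 + 31.5 + 26.2
Sum = 233.6 mm
Mean = 233.6 / 8 = 29.20 mm

29.20 mm


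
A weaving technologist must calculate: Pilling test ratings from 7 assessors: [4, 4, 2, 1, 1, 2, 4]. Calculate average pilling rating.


Formula: Mean = sum / count
Sum = 4 + 4 + 2 + 1 + 1 + 2 + 4 = 18
Mean = 18 / 7 = 2.6

2.6


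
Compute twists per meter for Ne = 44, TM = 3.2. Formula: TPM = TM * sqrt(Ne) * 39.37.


Formula: TPM = TM * sqrt(Ne) * 39.37
Step 1: sqrt(Ne) = sqrt(44) = 6.6332
Step 2: TM * sqrt(Ne) = 3.2 * 6.6332 = 21.2262
Step 3: TPM = 21.2262 * 39.37 = 836 twists/m

836 twists/m


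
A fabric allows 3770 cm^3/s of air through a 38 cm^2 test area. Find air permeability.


Formula: Air Permeability = Airflow / Test Area
AP = 3770 cm^3/s / 38 cm^2
AP = 99.2 cm^3/s/cm^2

99.2 cm^3/s/cm^2


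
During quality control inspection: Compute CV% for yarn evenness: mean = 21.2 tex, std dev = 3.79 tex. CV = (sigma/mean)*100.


Formula: CV% = (standard deviation / mean) * 100
Step 1: Ratio = 3.79 / 21.2 = 0.178774
Step 2: CV% = 0.178774 * 100 = 17.8774% ≈ 17.9%

17.9%


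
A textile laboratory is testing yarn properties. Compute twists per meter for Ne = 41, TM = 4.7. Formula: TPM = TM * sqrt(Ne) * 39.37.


Formula: TPM = TM * sqrt(Ne) * 39.37
Step 1: sqrt(Ne) = sqrt(41) = 6.4031
Step 2: TM * sqrt(Ne) = 4.7 * 6.4031 = 30.0946
Step 3: TPM = 30.0946 * 39.37 = 1185 twists/m

1185 twists/m


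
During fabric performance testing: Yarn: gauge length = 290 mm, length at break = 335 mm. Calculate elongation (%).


Formula: Elongation (%) = ((L_break - L0) / L0) * 100
Step 1: Extension = 335 - 290 = 45 mm
Step 2: Elongation = (45 / 290) * 100
Step 3: Elongation = 0.155172 * 100 = 15.5172% ≈ 15.5%

15.5%


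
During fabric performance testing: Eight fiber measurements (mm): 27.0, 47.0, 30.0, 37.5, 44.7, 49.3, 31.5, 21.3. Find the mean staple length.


Formula: Mean = sum of lengths / count
Sum = 27.0 + 47.0 + 30.0 + 37.5 + 44.7 + 49.3 + 31.5 + 21.3
Sum = 288.3 mm
Mean = 288.3 / 8 = 36.04 mm

36.04 mm


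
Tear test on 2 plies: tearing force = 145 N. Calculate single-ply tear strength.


Formula: Per-ply strength = Total force / Number of plies
Per-ply = 145 N / 2
Per-ply = 72.5 N

72.5 N


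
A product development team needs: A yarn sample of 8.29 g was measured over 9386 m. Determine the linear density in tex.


Formula: Tex = (mass_g / length_m) * 1000
Substituting: Tex = (8.29 / 9386) * 1000
Intermediate: 8.29 / 9386 = 0.00088323 g/m
Tex = 0.00088323 * 1000 = 0.88 tex

0.88 tex


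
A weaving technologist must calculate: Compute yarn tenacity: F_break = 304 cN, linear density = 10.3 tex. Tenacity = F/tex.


Formula: Tenacity = Breaking force / Linear density
Tenacity = 304 cN / 10.3 tex
Tenacity = 29.51 cN/tex

29.51 cN/tex


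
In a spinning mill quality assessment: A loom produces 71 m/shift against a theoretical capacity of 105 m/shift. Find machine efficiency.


Formula: Efficiency% = (Actual output / Theoretical output) * 100
Efficiency% = (71 / 105) * 100
Efficiency% = 0.67619 * 100 = 67.619% ≈ 67.6%

67.6%


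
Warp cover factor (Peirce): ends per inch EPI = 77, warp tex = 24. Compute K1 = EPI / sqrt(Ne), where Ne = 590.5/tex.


Formula: K1 = EPI / sqrt(Ne), with Ne = 590.5 / tex_warp
Step 1: Ne = 590.5 / 24 = 24.604
Step 2: sqrt(Ne) = sqrt(24.604) = 4.9602
Step 3: K1 = 77 / 4.9602 = 15.5

15.5


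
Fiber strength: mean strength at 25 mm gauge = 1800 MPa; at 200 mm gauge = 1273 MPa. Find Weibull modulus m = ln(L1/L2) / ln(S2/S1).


Formula: m = ln(L1/L2) / ln(S2/S1)
Step 1: ln(L1/L2) = ln(25/200) = -2.07944
Step 2: S2/S1 = 1273/1800 = 0.70722
Step 3: ln(S2/S1) = ln(0.70722) = -0.34641
Step 4: m = -2.07944 / -0.34641 = 6.00

6.00 (Weibull m)


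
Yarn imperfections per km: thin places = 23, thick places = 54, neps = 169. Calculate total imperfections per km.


Formula: Total = thin places + thick places + neps
Total = 23 + 54 + 169
Total = 246 imperfections/km

246 imperfections/km


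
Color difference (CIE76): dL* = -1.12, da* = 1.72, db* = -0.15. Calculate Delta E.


Formula: Delta E = sqrt(dL*^2 + da*^2 + db*^2)
Step 1: dL*^2 = (-1.12)^2 = 1.2544
Step 2: da*^2 = 1.72^2 = 2.9584
Step 3: db*^2 = (-0.15)^2 = 0.0225
Step 4: Sum = 1.2544 + 2.9584 + 0.0225 = 4.2353
Step 5: Delta E = sqrt(4.2353) = 2.06

2.06 Delta E


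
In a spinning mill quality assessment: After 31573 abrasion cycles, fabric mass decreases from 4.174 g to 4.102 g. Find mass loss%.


Formula: Mass loss% = ((m_before - m_after) / m_before) * 100
Step 1: Mass loss = 4.174 - 4.102 = 0.072 g
Step 2: Ratio = 0.072 / 4.174 = 0.0172496
Step 3: Mass loss% = 0.0172496 * 100 = 1.72496% ≈ 1.72%

1.72%


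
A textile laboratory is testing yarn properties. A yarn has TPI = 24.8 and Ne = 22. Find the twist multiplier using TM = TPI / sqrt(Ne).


Formula: TM = TPI / sqrt(Ne)
Step 1: sqrt(Ne) = sqrt(22) = 4.6904
Step 2: TM = 24.8 / 4.6904 = 5.29

5.29 TM


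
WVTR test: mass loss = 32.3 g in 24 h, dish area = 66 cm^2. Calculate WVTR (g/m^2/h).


Formula: WVTR = mass_loss / (area * time)
Step 1: Convert area: 66 cm^2 = 0.0066 m^2
Step 2: WVTR = 32.3 g / (0.0066 m^2 * 24 h)
Step 3: WVTR = 32.3 / 0.1584 = 203.9 g/m^2/h

203.9 g/m^2/h


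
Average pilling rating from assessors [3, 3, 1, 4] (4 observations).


Formula: Mean = sum / count
Sum = 3 + 3 + 1 + 4 = 11
Mean = 11 / 4 = 2.8

2.8


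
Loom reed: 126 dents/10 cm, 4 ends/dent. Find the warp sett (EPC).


Formula: EPC = (dents per 10 cm * ends per dent) / 10
Step 1: Total ends per 10 cm = 126 * 4 = 504
Step 2: EPC = 504 / 10 = 50.4 ends/cm

50.4 ends/cm


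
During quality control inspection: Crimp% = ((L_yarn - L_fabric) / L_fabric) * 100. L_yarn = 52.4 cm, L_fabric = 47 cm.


Formula: Crimp% = ((L_yarn - L_fabric) / L_fabric) * 100
Step 1: Extension = 52.4 - 47 = 5.4 cm
Step 2: Crimp% = (5.4 / 47) * 100
Step 3: Crimp% = 0.114894 * 100 = 11.4894% ≈ 11.5%

11.5%


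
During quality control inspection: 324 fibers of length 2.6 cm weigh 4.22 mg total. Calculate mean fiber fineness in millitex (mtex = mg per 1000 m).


Formula: fineness (mtex) = mass (mg) / total length (km) = (mass_mg / total_length_m) * 1000
Step 1: Convert fiber length: 2.6 cm = 0.026 m
Step 2: Total fiber length = 324 * 0.026 = 8.424 m
Step 3: Linear density = 4.22 mg / 8.424 m = 0.5009 mg/m
Step 4: fineness = 0.5009 * 1000 = 500.9 mtex

500.9 mtex


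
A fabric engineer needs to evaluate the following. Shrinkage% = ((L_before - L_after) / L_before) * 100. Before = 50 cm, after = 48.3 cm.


Formula: Shrinkage% = ((L_before - L_after) / L_before) * 100
Step 1: Shrinkage = 50 - 48.3 = 1.7 cm
Step 2: Shrinkage% = (1.7 / 50) * 100
Step 3: Shrinkage% = 0.034 * 100 = 3.4%

3.4%


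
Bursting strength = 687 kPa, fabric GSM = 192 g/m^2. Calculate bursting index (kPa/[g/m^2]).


Formula: Bursting Index = Bursting Strength / Fabric GSM
BI = 687 kPa / 192 g/m^2
BI = 3.578 kPa/(g/m^2)

3.578 kPa/(g/m^2)


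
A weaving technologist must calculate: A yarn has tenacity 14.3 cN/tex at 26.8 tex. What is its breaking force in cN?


Formula: Breaking force = Tenacity * Linear density
F = 14.3 cN/tex * 26.8 tex
F = 383.24 cN

383.24 cN


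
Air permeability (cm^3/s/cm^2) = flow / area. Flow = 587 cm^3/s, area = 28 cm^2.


Formula: Air Permeability = Airflow / Test Area
AP = 587 cm^3/s / 28 cm^2
AP = 21.0 cm^3/s/cm^2

21.0 cm^3/s/cm^2


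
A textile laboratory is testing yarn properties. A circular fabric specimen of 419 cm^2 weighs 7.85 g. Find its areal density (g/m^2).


Formula: GSM = mass_g / area_m2
Step 1: Convert area: 419 cm^2 = 419 / 10000 = 0.0419 m^2
Step 2: GSM = 7.85 g / 0.0419 m^2 = 187.4 g/m^2

187.4 g/m^2


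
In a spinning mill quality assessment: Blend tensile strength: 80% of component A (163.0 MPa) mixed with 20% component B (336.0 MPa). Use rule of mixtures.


Formula: Blend property = (fraction_A * property_A) + (fraction_B * property_B)
Step 1: Contribution A = 80/100 * 163.0 MPa = 130.4 MPa
Step 2: Contribution B = 20/100 * 336.0 MPa = 67.2 MPa
Step 3: Blend tensile strength = 130.4 + 67.2 = 197.6 MPa

197.6 MPa


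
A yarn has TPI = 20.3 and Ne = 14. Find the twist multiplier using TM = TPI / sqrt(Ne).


Formula: TM = TPI / sqrt(Ne)
Step 1: sqrt(Ne) = sqrt(14) = 3.7417
Step 2: TM = 20.3 / 3.7417 = 5.43

5.43 TM


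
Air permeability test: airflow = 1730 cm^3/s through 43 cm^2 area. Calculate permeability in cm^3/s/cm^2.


Formula: Air Permeability = Airflow / Test Area
AP = 1730 cm^3/s / 43 cm^2
AP = 40.2 cm^3/s/cm^2

40.2 cm^3/s/cm^2


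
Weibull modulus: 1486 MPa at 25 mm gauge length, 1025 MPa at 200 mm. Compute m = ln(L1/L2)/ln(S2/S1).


Formula: m = ln(L1/L2) / ln(S2/S1)
Step 1: ln(L1/L2) = ln(25/200) = -2.07944
Step 2: S2/S1 = 1025/1486 = 0.68977
Step 3: ln(S2/S1) = ln(0.68977) = -0.37140
Step 4: m = -2.07944 / -0.37140 = 5.60

5.60 (Weibull m)


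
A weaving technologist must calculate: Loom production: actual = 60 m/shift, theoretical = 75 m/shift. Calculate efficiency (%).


Formula: Efficiency% = (Actual output / Theoretical output) * 100
Efficiency% = (60 / 75) * 100
Efficiency% = 0.8 * 100 = 80.0%

80.0%


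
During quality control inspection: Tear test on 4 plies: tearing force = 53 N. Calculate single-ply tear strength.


Formula: Per-ply strength = Total force / Number of plies
Per-ply = 53 N / 4
Per-ply = 13.25 N

13.25 N


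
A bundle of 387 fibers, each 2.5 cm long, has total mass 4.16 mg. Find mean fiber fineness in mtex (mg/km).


Formula: fineness (mtex) = mass (mg) / total length (km) = (mass_mg / total_length_m) * 1000
Step 1: Convert fiber length: 2.5 cm = 0.025 m
Step 2: Total fiber length = 387 * 0.025 = 9.675 m
Step 3: Linear density = 4.16 mg / 9.675 m = 0.4300 mg/m
Step 4: fineness = 0.4300 * 1000 = 430.0 mtex

430.0 mtex


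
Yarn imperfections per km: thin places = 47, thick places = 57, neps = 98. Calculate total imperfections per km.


Formula: Total = thin places + thick places + neps
Total = 47 + 57 + 98
Total = 202 imperfections/km

202 imperfections/km


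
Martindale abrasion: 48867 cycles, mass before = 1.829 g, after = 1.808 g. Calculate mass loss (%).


Formula: Mass loss% = ((m_before - m_after) / m_before) * 100
Step 1: Mass loss = 1.829 - 1.808 = 0.021 g
Step 2: Ratio = 0.021 / 1.829 = 0.0114817
Step 3: Mass loss% = 0.0114817 * 100 = 1.14817% ≈ 1.15%

1.15%


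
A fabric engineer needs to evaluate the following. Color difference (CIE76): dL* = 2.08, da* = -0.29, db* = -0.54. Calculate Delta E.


Formula: Delta E = sqrt(dL*^2 + da*^2 + db*^2)
Step 1: dL*^2 = 2.08^2 = 4.3264
Step 2: da*^2 = (-0.29)^2 = 0.0841
Step 3: db*^2 = (-0.54)^2 = 0.2916
Step 4: Sum = 4.3264 + 0.0841 + 0.2916 = 4.7021
Step 5: Delta E = sqrt(4.7021) = 2.17

2.17 Delta E


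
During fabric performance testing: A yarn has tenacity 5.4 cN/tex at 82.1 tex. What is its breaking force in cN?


Formula: Breaking force = Tenacity * Linear density
F = 5.4 cN/tex * 82.1 tex
F = 443.34 cN

443.34 cN


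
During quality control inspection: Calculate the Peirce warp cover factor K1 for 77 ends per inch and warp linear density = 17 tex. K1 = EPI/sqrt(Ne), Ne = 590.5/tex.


Formula: K1 = EPI / sqrt(Ne), with Ne = 590.5 / tex_warp
Step 1: Ne = 590.5 / 17 = 34.735
Step 2: sqrt(Ne) = sqrt(34.735) = 5.8936
Step 3: K1 = 77 / 5.8936 = 13.1

13.1


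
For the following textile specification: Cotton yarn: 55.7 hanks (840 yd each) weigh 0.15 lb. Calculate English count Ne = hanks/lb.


Formula: Ne = hanks / mass_lb
Substituting: Ne = 55.7 / 0.15
Ne = 371.3

371.3 Ne


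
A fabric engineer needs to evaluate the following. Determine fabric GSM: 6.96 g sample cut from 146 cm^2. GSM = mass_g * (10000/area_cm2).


Formula: GSM = mass_g / area_m2
Step 1: Convert area: 146 cm^2 = 146 / 10000 = 0.0146 m^2
Step 2: GSM = 6.96 g / 0.0146 m^2 = 476.7 g/m^2

476.7 g/m^2


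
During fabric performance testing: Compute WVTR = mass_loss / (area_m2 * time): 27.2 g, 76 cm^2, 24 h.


Formula: WVTR = mass_loss / (area * time)
Step 1: Convert area: 76 cm^2 = 0.0076 m^2
Step 2: WVTR = 27.2 g / (0.0076 m^2 * 24 h)
Step 3: WVTR = 27.2 / 0.1824 = 149.1 g/m^2/h

149.1 g/m^2/h


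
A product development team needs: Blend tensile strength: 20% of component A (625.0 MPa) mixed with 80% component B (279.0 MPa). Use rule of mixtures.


Formula: Blend property = (fraction_A * property_A) + (fraction_B * property_B)
Step 1: Contribution A = 20/100 * 625.0 MPa = 125.0 MPa
Step 2: Contribution B = 80/100 * 279.0 MPa = 223.2 MPa
Step 3: Blend tensile strength = 125.0 + 223.2 = 348.2 MPa

348.2 MPa


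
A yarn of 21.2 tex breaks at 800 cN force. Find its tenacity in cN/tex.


Formula: Tenacity = Breaking force / Linear density
Tenacity = 800 cN / 21.2 tex
Tenacity = 37.74 cN/tex

37.74 cN/tex


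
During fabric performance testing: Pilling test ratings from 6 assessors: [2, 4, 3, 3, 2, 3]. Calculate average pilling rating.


Formula: Mean = sum / count
Sum = 2 + 4 + 3 + 3 + 2 + 3 = 17
Mean = 17 / 6 = 2.8

2.8


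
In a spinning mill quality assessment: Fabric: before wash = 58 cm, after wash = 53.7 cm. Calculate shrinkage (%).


Formula: Shrinkage% = ((L_before - L_after) / L_before) * 100
Step 1: Shrinkage = 58 - 53.7 = 4.3 cm
Step 2: Shrinkage% = (4.3 / 58) * 100
Step 3: Shrinkage% = 0.074138 * 100 = 7.4138% ≈ 7.4%

7.4%


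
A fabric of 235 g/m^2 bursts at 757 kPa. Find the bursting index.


Formula: Bursting Index = Bursting Strength / Fabric GSM
BI = 757 kPa / 235 g/m^2
BI = 3.221 kPa/(g/m^2)

3.221 kPa/(g/m^2)


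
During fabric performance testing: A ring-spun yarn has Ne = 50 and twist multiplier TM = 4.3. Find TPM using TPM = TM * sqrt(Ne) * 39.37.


Formula: TPM = TM * sqrt(Ne) * 39.37
Step 1: sqrt(Ne) = sqrt(50) = 7.0711
Step 2: TM * sqrt(Ne) = 4.3 * 7.0711 = 30.4057
Step 3: TPM = 30.4057 * 39.37 = 1197 twists/m

1197 twists/m


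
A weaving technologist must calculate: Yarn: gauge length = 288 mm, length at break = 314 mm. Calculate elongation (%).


Formula: Elongation (%) = ((L_break - L0) / L0) * 100
Step 1: Extension = 314 - 288 = 26 mm
Step 2: Elongation = (26 / 288) * 100
Step 3: Elongation = 0.090278 * 100 = 9.0278% ≈ 9.0%

9.0%


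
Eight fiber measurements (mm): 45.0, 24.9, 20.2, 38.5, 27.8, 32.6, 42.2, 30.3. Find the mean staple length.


Formula: Mean = sum of lengths / count
Sum = 45.0 + 24.9 + 20.2 + 38.5 + 27.8 + 32.6 + 42.2 + 30.3
Sum = 261.5 mm
Mean = 261.5 / 8 = 32.69 mm

32.69 mm


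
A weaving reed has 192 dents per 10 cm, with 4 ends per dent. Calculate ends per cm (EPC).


Formula: EPC = (dents per 10 cm * ends per dent) / 10
Step 1: Total ends per 10 cm = 192 * 4 = 768
Step 2: EPC = 768 / 10 = 76.8 ends/cm

76.8 ends/cm


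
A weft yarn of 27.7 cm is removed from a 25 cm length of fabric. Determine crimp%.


Formula: Crimp% = ((L_yarn - L_fabric) / L_fabric) * 100
Step 1: Extension = 27.7 - 25 = 2.7 cm
Step 2: Crimp% = (2.7 / 25) * 100
Step 3: Crimp% = 0.108 * 100 = 10.8%

10.8%


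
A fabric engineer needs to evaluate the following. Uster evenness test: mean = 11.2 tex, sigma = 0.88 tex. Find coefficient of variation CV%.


Formula: CV% = (standard deviation / mean) * 100
Step 1: Ratio = 0.88 / 11.2 = 0.078571
Step 2: CV% = 0.078571 * 100 = 7.8571% ≈ 7.9%

7.9%


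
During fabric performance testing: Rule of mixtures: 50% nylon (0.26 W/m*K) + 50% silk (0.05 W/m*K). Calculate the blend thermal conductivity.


Formula: Blend property = (fraction_A * property_A) + (fraction_B * property_B)
Step 1: Contribution A = 50/100 * 0.26 W/m*K = 0.13 W/m*K
Step 2: Contribution B = 50/100 * 0.05 W/m*K = 0.025 W/m*K
Step 3: Blend thermal conductivity = 0.13 + 0.025 = 0.155 W/m*K

0.155 W/m*K


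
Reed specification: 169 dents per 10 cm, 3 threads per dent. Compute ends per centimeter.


Formula: EPC = (dents per 10 cm * ends per dent) / 10
Step 1: Total ends per 10 cm = 169 * 3 = 507
Step 2: EPC = 507 / 10 = 50.7 ends/cm

50.7 ends/cm


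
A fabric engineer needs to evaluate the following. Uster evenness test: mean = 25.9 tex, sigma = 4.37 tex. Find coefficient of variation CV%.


Formula: CV% = (standard deviation / mean) * 100
Step 1: Ratio = 4.37 / 25.9 = 0.168726
Step 2: CV% = 0.168726 * 100 = 16.8726% ≈ 16.9%

16.9%


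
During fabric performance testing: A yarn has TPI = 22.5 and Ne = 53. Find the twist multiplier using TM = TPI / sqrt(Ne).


Formula: TM = TPI / sqrt(Ne)
Step 1: sqrt(Ne) = sqrt(53) = 7.2801
Step 2: TM = 22.5 / 7.2801 = 3.09

3.09 TM


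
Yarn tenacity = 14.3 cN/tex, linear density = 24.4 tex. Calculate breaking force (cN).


Formula: Breaking force = Tenacity * Linear density
F = 14.3 cN/tex * 24.4 tex
F = 348.92 cN

348.92 cN


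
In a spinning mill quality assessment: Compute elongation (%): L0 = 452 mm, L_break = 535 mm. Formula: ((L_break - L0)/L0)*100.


Formula: Elongation (%) = ((L_break - L0) / L0) * 100
Step 1: Extension = 535 - 452 = 83 mm
Step 2: Elongation = (83 / 452) * 100
Step 3: Elongation = 0.183628 * 100 = 18.3628% ≈ 18.4%

18.4%


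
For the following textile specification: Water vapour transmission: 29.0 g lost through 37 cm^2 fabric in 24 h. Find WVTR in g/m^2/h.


Formula: WVTR = mass_loss / (area * time)
Step 1: Convert area: 37 cm^2 = 0.0037 m^2
Step 2: WVTR = 29.0 g / (0.0037 m^2 * 24 h)
Step 3: WVTR = 29.0 / 0.0888 = 326.6 g/m^2/h

326.6 g/m^2/h


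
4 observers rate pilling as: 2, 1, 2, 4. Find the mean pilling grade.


Formula: Mean = sum / count
Sum = 2 + 1 + 2 + 4 = 9
Mean = 9 / 4 = 2.3

2.3


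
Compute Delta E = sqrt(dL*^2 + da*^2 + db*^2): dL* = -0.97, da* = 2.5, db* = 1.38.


Formula: Delta E = sqrt(dL*^2 + da*^2 + db*^2)
Step 1: dL*^2 = (-0.97)^2 = 0.9409
Step 2: da*^2 = 2.5^2 = 6.25
Step 3: db*^2 = 1.38^2 = 1.9044
Step 4: Sum = 0.9409 + 6.25 + 1.9044 = 9.0953
Step 5: Delta E = sqrt(9.0953) = 3.02

3.02 Delta E


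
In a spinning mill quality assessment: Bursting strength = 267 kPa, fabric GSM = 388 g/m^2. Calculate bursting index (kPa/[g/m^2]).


Formula: Bursting Index = Bursting Strength / Fabric GSM
BI = 267 kPa / 388 g/m^2
BI = 0.688 kPa/(g/m^2)

0.688 kPa/(g/m^2)


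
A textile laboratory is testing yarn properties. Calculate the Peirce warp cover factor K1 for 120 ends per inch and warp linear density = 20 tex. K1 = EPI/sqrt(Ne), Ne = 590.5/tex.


Formula: K1 = EPI / sqrt(Ne), with Ne = 590.5 / tex_warp
Step 1: Ne = 590.5 / 20 = 29.525
Step 2: sqrt(Ne) = sqrt(29.525) = 5.4337
Step 3: K1 = 120 / 5.4337 = 22.1

22.1


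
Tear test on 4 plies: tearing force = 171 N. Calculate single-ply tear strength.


Formula: Per-ply strength = Total force / Number of plies
Per-ply = 171 N / 4
Per-ply = 42.75 N

42.75 N


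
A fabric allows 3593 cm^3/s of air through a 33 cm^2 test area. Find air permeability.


Formula: Air Permeability = Airflow / Test Area
AP = 3593 cm^3/s / 33 cm^2
AP = 108.9 cm^3/s/cm^2

108.9 cm^3/s/cm^2


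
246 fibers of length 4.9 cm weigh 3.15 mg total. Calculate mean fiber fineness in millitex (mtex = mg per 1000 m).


Formula: fineness (mtex) = mass (mg) / total length (km) = (mass_mg / total_length_m) * 1000
Step 1: Convert fiber length: 4.9 cm = 0.049 m
Step 2: Total fiber length = 246 * 0.049 = 12.054 m
Step 3: Linear density = 3.15 mg / 12.054 m = 0.2613 mg/m
Step 4: fineness = 0.2613 * 1000 = 261.3 mtex

261.3 mtex


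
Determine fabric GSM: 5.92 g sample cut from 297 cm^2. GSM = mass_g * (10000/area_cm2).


Formula: GSM = mass_g / area_m2
Step 1: Convert area: 297 cm^2 = 297 / 10000 = 0.0297 m^2
Step 2: GSM = 5.92 g / 0.0297 m^2 = 199.3 g/m^2

199.3 g/m^2


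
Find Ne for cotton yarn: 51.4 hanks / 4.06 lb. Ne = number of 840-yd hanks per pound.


Formula: Ne = hanks / mass_lb
Substituting: Ne = 51.4 / 4.06
Ne = 12.7

12.7 Ne


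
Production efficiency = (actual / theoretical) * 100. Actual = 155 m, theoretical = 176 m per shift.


Formula: Efficiency% = (Actual output / Theoretical output) * 100
Efficiency% = (155 / 176) * 100
Efficiency% = 0.880682 * 100 = 88.0682% ≈ 88.1%

88.1%


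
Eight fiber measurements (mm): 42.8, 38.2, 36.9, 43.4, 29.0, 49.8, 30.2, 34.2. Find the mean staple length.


Formula: Mean = sum of lengths / count
Sum = 42.8 + 38.2 + 36.9 + 43.4 + 29.0 + 49.8 + 30.2 + 34.2
Sum = 304.5 mm
Mean = 304.5 / 8 = 38.06 mm

38.06 mm


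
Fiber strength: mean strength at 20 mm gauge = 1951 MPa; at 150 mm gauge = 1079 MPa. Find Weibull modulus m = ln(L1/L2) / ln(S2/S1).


Formula: m = ln(L1/L2) / ln(S2/S1)
Step 1: ln(L1/L2) = ln(20/150) = -2.01490
Step 2: S2/S1 = 1079/1951 = 0.55305
Step 3: ln(S2/S1) = ln(0.55305) = -0.59231
Step 4: m = -2.01490 / -0.59231 = 3.40

3.40 (Weibull m)


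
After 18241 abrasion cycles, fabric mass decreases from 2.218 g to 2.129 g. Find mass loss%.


Formula: Mass loss% = ((m_before - m_after) / m_before) * 100
Step 1: Mass loss = 2.218 - 2.129 = 0.089 g
Step 2: Ratio = 0.089 / 2.218 = 0.0401262
Step 3: Mass loss% = 0.0401262 * 100 = 4.01262% ≈ 4.01%

4.01%


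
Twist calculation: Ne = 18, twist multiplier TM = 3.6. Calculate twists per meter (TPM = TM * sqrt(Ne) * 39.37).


Formula: TPM = TM * sqrt(Ne) * 39.37
Step 1: sqrt(Ne) = sqrt(18) = 4.2426
Step 2: TM * sqrt(Ne) = 3.6 * 4.2426 = 15.2734
Step 3: TPM = 15.2734 * 39.37 = 601 twists/m

601 twists/m


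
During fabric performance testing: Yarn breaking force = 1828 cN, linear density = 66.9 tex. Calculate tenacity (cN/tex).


Formula: Tenacity = Breaking force / Linear density
Tenacity = 1828 cN / 66.9 tex
Tenacity = 27.32 cN/tex

27.32 cN/tex


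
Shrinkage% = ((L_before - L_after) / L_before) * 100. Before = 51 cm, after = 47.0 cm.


Formula: Shrinkage% = ((L_before - L_after) / L_before) * 100
Step 1: Shrinkage = 51 - 47.0 = 4.0 cm
Step 2: Shrinkage% = (4.0 / 51) * 100
Step 3: Shrinkage% = 0.078431 * 100 = 7.8431% ≈ 7.8%

7.8%


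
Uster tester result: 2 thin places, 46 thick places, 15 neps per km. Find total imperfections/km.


Formula: Total = thin places + thick places + neps
Total = 2 + 46 + 15
Total = 63 imperfections/km

63 imperfections/km


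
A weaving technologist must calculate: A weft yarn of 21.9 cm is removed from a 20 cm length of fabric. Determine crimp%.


Formula: Crimp% = ((L_yarn - L_fabric) / L_fabric) * 100
Step 1: Extension = 21.9 - 20 = 1.9 cm
Step 2: Crimp% = (1.9 / 20) * 100
Step 3: Crimp% = 0.095 * 100 = 9.5%

9.5%


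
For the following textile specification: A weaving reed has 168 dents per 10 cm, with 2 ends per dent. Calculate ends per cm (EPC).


Formula: EPC = (dents per 10 cm * ends per dent) / 10
Step 1: Total ends per 10 cm = 168 * 2 = 336
Step 2: EPC = 336 / 10 = 33.6 ends/cm

33.6 ends/cm


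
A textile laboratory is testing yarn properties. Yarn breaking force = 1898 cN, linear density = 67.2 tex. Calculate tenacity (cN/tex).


Formula: Tenacity = Breaking force / Linear density
Tenacity = 1898 cN / 67.2 tex
Tenacity = 28.24 cN/tex

28.24 cN/tex


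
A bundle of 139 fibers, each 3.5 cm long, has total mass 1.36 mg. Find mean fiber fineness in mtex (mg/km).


Formula: fineness (mtex) = mass (mg) / total length (km) = (mass_mg / total_length_m) * 1000
Step 1: Convert fiber length: 3.5 cm = 0.035 m
Step 2: Total fiber length = 139 * 0.035 = 4.865 m
Step 3: Linear density = 1.36 mg / 4.865 m = 0.2795 mg/m
Step 4: fineness = 0.2795 * 1000 = 279.5 mtex

279.5 mtex


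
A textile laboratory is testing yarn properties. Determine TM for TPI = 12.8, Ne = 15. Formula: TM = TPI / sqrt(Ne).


Formula: TM = TPI / sqrt(Ne)
Step 1: sqrt(Ne) = sqrt(15) = 3.873
Step 2: TM = 12.8 / 3.873 = 3.30

3.30 TM


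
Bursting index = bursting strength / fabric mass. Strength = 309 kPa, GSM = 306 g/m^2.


Formula: Bursting Index = Bursting Strength / Fabric GSM
BI = 309 kPa / 306 g/m^2
BI = 1.010 kPa/(g/m^2)

1.010 kPa/(g/m^2)


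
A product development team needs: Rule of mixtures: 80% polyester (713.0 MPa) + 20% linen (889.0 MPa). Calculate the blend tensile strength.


Formula: Blend property = (fraction_A * property_A) + (fraction_B * property_B)
Step 1: Contribution A = 80/100 * 713.0 MPa = 570.4 MPa
Step 2: Contribution B = 20/100 * 889.0 MPa = 177.8 MPa
Step 3: Blend tensile strength = 570.4 + 177.8 = 748.2 MPa

748.2 MPa


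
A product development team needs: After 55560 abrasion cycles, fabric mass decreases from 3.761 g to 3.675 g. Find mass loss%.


Formula: Mass loss% = ((m_before - m_after) / m_before) * 100
Step 1: Mass loss = 3.761 - 3.675 = 0.086 g
Step 2: Ratio = 0.086 / 3.761 = 0.0228663
Step 3: Mass loss% = 0.0228663 * 100 = 2.28663% ≈ 2.29%

2.29%


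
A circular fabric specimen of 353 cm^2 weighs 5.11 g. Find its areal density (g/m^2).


Formula: GSM = mass_g / area_m2
Step 1: Convert area: 353 cm^2 = 353 / 10000 = 0.0353 m^2
Step 2: GSM = 5.11 g / 0.0353 m^2 = 144.8 g/m^2

144.8 g/m^2


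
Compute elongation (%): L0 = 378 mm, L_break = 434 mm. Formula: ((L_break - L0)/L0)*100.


Formula: Elongation (%) = ((L_break - L0) / L0) * 100
Step 1: Extension = 434 - 378 = 56 mm
Step 2: Elongation = (56 / 378) * 100
Step 3: Elongation = 0.148148 * 100 = 14.8148% ≈ 14.8%

14.8%


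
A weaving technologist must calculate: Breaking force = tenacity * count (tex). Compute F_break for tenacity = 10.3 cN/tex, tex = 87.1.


Formula: Breaking force = Tenacity * Linear density
F = 10.3 cN/tex * 87.1 tex
F = 897.13 cN

897.13 cN


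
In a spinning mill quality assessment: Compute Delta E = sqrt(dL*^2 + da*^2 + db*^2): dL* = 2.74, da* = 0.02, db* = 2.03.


Formula: Delta E = sqrt(dL*^2 + da*^2 + db*^2)
Step 1: dL*^2 = 2.74^2 = 7.5076
Step 2: da*^2 = 0.02^2 = 0.0004
Step 3: db*^2 = 2.03^2 = 4.1209
Step 4: Sum = 7.5076 + 0.0004 + 4.1209 = 11.6289
Step 5: Delta E = sqrt(11.6289) = 3.41

3.41 Delta E


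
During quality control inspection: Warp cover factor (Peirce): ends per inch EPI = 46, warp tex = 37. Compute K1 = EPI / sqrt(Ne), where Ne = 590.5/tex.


Formula: K1 = EPI / sqrt(Ne), with Ne = 590.5 / tex_warp
Step 1: Ne = 590.5 / 37 = 15.959
Step 2: sqrt(Ne) = sqrt(15.959) = 3.9949
Step 3: K1 = 46 / 3.9949 = 11.5

11.5


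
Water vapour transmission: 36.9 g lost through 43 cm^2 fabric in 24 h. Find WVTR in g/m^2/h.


Formula: WVTR = mass_loss / (area * time)
Step 1: Convert area: 43 cm^2 = 0.0043 m^2
Step 2: WVTR = 36.9 g / (0.0043 m^2 * 24 h)
Step 3: WVTR = 36.9 / 0.1032 = 357.6 g/m^2/h

357.6 g/m^2/h


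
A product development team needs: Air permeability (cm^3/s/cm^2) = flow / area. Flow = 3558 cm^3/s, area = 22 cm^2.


Formula: Air Permeability = Airflow / Test Area
AP = 3558 cm^3/s / 22 cm^2
AP = 161.7 cm^3/s/cm^2

161.7 cm^3/s/cm^2


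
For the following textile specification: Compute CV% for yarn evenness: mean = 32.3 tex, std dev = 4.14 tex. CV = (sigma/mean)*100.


Formula: CV% = (standard deviation / mean) * 100
Step 1: Ratio = 4.14 / 32.3 = 0.128173
Step 2: CV% = 0.128173 * 100 = 12.8173% ≈ 12.8%

12.8%


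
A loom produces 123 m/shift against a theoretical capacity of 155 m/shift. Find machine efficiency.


Formula: Efficiency% = (Actual output / Theoretical output) * 100
Efficiency% = (123 / 155) * 100
Efficiency% = 0.793548 * 100 = 79.3548% ≈ 79.4%

79.4%
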